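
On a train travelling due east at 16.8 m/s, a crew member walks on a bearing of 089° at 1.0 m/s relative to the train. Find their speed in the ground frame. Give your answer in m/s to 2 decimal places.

Taking east as x and north as y: train velocity = (16.800, 0.000) m/s; crew member velocity relative to train = (1.000, 0.017) m/s.
Velocity relative to ground = (16.800, 0.000) + (1.000, 0.017) = (17.800, 0.017) m/s.
Speed = |(17.800, 0.017)| = 17.800 m/s.

17.80 m/s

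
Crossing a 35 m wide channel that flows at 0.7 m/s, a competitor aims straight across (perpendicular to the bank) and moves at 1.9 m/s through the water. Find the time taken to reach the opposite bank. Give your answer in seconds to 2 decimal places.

18.42 s

The component of the competitor's velocity perpendicular to the bank is 1.9 m/s.
The flow acts along the bank and has no component across it.
Time = 35 / 1.900 = 18.421 s.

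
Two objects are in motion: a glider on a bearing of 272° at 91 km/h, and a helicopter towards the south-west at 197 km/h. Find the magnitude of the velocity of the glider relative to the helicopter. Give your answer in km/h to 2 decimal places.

150.46 km/h

Taking east as x and north as y: glider velocity = (-90.945, 3.176) km/h; helicopter velocity = (-139.300, -139.300) km/h.
Velocity of glider relative to helicopter = (-90.945, 3.176) − (-139.300, -139.300) = (48.355, 142.476) km/h.
Magnitude = |(48.355, 142.476)| = 150.458 km/h.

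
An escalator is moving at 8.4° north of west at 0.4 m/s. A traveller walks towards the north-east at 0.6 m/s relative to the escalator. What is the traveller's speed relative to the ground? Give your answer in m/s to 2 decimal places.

Taking east as x and north as y: escalator velocity = (-0.396, 0.058) m/s; traveller velocity relative to escalator = (0.424, 0.424) m/s.
Velocity relative to ground = (-0.396, 0.058) + (0.424, 0.424) = (0.029, 0.483) m/s.
Speed = |(0.029, 0.483)| = 0.484 m/s.

0.48 m/s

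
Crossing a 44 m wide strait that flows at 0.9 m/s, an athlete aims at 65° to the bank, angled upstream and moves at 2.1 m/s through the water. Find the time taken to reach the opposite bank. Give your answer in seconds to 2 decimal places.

23.12 s

The component of the athlete's velocity perpendicular to the bank is 2.1 × sin 65° = 1.903 m/s.
Only the cross-stream component determines the crossing time; the current contributes nothing perpendicular to the bank.
Time = 44 / 1.903 = 23.118 s.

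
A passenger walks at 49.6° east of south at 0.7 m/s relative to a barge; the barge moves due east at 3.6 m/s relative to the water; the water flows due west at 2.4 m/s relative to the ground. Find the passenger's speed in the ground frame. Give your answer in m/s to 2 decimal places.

1.79 m/s

In east/north components (m/s): passenger relative to barge = (0.533, -0.454); barge relative to water = (3.600, 0.000); water relative to ground = (-2.400, 0.000).
Sum = (1.733, -0.454) m/s.
Speed = |(1.733, -0.454)| = 1.791 m/s.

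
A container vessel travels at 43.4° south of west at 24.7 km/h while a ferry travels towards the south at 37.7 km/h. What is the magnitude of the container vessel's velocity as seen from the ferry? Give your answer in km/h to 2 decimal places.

27.42 km/h

Taking east as x and north as y: container vessel velocity = (-17.946, -16.971) km/h; ferry velocity = (0.000, -37.700) km/h.
Velocity of container vessel relative to ferry = (-17.946, -16.971) − (0.000, -37.700) = (-17.946, 20.729) km/h.
Magnitude = |(-17.946, 20.729)| = 27.418 km/h.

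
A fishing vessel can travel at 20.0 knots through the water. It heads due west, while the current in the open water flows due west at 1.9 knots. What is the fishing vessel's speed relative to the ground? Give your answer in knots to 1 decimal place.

21.9 knots

Taking east as x and north as y: velocity relative to the water = (-20.000, 0.000) knots; the water relative to ground = (-1.900, 0.000) knots.
Velocity relative to ground = (-20.000, 0.000) + (-1.900, 0.000) = (-21.900, 0.000) knots.
Speed = |(-21.900, 0.000)| = 21.900 knots.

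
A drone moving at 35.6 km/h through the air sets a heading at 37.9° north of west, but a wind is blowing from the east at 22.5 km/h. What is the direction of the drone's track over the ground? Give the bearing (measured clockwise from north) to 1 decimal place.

293.4°

Taking east as x and north as y: velocity relative to the air = (-28.091, 21.869) km/h; the air relative to ground = (-22.500, 0.000) km/h.
Velocity relative to ground = (-28.091, 21.869) + (-22.500, 0.000) = (-50.591, 21.869) km/h.
Bearing = atan2(-50.59, 21.87) = 293.38° clockwise from north.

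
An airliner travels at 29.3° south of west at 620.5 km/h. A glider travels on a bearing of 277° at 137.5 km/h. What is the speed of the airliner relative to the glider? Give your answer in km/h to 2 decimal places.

Taking east as x and north as y: airliner velocity = (-541.119, -303.662) km/h; glider velocity = (-136.475, 16.757) km/h.
Velocity of airliner relative to glider = (-541.119, -303.662) − (-136.475, 16.757) = (-404.644, -320.419) km/h.
Magnitude = |(-404.644, -320.419)| = 516.144 km/h.

516.14 km/h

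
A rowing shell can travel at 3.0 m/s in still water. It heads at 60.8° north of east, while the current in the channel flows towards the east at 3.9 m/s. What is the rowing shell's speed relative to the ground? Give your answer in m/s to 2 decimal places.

Taking east as x and north as y: velocity relative to the water = (1.464, 2.619) m/s; the water relative to ground = (3.900, 0.000) m/s.
Velocity relative to ground = (1.464, 2.619) + (3.900, 0.000) = (5.364, 2.619) m/s.
Speed = |(5.364, 2.619)| = 5.969 m/s.

5.97 m/s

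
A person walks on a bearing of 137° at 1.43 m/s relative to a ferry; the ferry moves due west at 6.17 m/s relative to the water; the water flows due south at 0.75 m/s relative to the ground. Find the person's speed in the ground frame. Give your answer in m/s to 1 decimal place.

In east/north components (m/s): person relative to ferry = (0.975, -1.046); ferry relative to water = (-6.170, 0.000); water relative to ground = (0.000, -0.750).
Sum = (-5.195, -1.796) m/s.
Speed = |(-5.195, -1.796)| = 5.496 m/s.

5.5 m/s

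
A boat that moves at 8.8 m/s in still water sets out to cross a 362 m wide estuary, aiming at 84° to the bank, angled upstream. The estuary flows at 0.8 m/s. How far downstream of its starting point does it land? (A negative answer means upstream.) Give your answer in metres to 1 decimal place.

Perpendicular speed = 8.752 m/s; crossing time = 362 / 8.752 = 41.363 s.
Net downstream speed = -0.120 m/s.
Drift = -0.120 × 41.363 = -4.957 m (upstream).

-5.0 m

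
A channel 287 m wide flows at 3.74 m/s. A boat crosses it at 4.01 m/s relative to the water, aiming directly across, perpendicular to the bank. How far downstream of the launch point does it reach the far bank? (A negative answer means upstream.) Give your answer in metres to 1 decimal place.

Perpendicular speed = 4.010 m/s; crossing time = 287 / 4.010 = 71.571 s.
Net downstream speed = 3.740 m/s.
Drift = 3.740 × 71.571 = 267.676 m (downstream).

267.7 m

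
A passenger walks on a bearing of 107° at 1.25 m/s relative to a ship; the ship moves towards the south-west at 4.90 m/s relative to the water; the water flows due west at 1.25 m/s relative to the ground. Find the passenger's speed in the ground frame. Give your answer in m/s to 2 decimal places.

5.20 m/s

In east/north components (m/s): passenger relative to ship = (1.195, -0.365); ship relative to water = (-3.465, -3.465); water relative to ground = (-1.250, 0.000).
Sum = (-3.519, -3.830) m/s.
Speed = |(-3.519, -3.830)| = 5.202 m/s.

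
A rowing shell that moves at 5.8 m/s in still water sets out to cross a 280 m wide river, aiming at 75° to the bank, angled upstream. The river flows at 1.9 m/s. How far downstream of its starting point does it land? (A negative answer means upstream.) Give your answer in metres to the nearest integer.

Perpendicular speed = 5.602 m/s; crossing time = 280 / 5.602 = 49.979 s.
Net downstream speed = 0.399 m/s.
Drift = 0.399 × 49.979 = 19.934 m (downstream).

20 m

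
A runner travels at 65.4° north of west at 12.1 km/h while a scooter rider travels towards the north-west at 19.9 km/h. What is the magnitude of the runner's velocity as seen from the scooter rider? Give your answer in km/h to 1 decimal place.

Taking east as x and north as y: runner velocity = (-5.037, 11.002) km/h; scooter rider velocity = (-14.071, 14.071) km/h.
Velocity of runner relative to scooter rider = (-5.037, 11.002) − (-14.071, 14.071) = (9.034, -3.070) km/h.
Magnitude = |(9.034, -3.070)| = 9.542 km/h.

9.5 km/h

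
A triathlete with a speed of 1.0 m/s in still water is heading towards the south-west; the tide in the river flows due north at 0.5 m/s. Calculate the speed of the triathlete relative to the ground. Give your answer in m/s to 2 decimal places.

0.74 m/s

Taking east as x and north as y: velocity relative to the water = (-0.707, -0.707) m/s; the water relative to ground = (0.000, 0.500) m/s.
Velocity relative to ground = (-0.707, -0.707) + (0.000, 0.500) = (-0.707, -0.207) m/s.
Speed = |(-0.707, -0.207)| = 0.737 m/s.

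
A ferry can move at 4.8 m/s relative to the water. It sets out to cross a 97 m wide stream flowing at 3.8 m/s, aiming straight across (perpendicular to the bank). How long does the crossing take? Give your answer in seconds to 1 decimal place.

20.2 s

The component of the ferry's velocity perpendicular to the bank is 4.8 m/s.
Only the cross-stream component determines the crossing time; the current contributes nothing perpendicular to the bank.
Time = 97 / 4.800 = 20.208 s.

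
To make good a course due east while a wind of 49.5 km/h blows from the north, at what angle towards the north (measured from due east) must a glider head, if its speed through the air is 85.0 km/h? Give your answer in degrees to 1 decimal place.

The wind pushes perpendicular to the desired track; the heading must have a component into the wind equal to 49.5 km/h: 85.0 sin θ = 49.5.
sin θ = 0.5824, so θ = 35.616°.

35.6°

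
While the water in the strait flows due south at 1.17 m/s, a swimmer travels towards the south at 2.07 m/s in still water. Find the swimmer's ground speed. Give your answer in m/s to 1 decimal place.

Taking east as x and north as y: velocity relative to the water = (0.000, -2.070) m/s; the water relative to ground = (0.000, -1.170) m/s.
Velocity relative to ground = (0.000, -2.070) + (0.000, -1.170) = (0.000, -3.240) m/s.
Speed = |(0.000, -3.240)| = 3.240 m/s.

3.2 m/s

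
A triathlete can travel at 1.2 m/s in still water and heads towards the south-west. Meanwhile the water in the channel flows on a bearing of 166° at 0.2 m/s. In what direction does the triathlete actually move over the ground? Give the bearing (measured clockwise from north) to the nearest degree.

218°

Taking east as x and north as y: velocity relative to the water = (-0.849, -0.849) m/s; the water relative to ground = (0.048, -0.194) m/s.
Velocity relative to ground = (-0.849, -0.849) + (0.048, -0.194) = (-0.800, -1.043) m/s.
Bearing = atan2(-0.80, -1.04) = 217.50° clockwise from north.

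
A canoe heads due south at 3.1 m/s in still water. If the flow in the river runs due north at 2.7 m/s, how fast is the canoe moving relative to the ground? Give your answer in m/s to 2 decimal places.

0.40 m/s

Taking east as x and north as y: velocity relative to the water = (0.000, -3.100) m/s; the water relative to ground = (0.000, 2.700) m/s.
Velocity relative to ground = (0.000, -3.100) + (0.000, 2.700) = (0.000, -0.400) m/s.
Speed = |(0.000, -0.400)| = 0.400 m/s.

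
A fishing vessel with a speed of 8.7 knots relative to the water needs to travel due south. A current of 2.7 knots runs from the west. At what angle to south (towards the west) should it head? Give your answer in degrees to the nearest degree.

The current pushes perpendicular to the desired track; the heading must have a component into the current equal to 2.7 knots: 8.7 sin θ = 2.7.
sin θ = 0.3103, so θ = 18.080°.

18°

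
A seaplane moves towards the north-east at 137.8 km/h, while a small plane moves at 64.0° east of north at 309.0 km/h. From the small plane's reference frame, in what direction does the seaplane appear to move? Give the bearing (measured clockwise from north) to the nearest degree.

Taking east as x and north as y: seaplane velocity = (97.439, 97.439) km/h; small plane velocity = (277.727, 135.457) km/h.
Velocity of seaplane relative to small plane = (97.439, 97.439) − (277.727, 135.457) = (-180.288, -38.017) km/h.
Bearing = atan2(-180.29, -38.02) = 258.09° clockwise from north.

258°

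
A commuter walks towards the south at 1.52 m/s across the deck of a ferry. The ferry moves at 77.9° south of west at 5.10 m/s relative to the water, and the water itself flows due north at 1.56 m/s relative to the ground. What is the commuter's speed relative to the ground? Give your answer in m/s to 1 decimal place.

5.1 m/s

In east/north components (m/s): commuter relative to ferry = (0.000, -1.520); ferry relative to water = (-1.069, -4.987); water relative to ground = (0.000, 1.560).
Sum = (-1.069, -4.947) m/s.
Speed = |(-1.069, -4.947)| = 5.061 m/s.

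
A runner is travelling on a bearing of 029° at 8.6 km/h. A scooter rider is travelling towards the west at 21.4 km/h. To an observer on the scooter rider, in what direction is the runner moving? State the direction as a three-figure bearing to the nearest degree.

Taking east as x and north as y: runner velocity = (4.169, 7.522) km/h; scooter rider velocity = (-21.400, 0.000) km/h.
Velocity of runner relative to scooter rider = (4.169, 7.522) − (-21.400, 0.000) = (25.569, 7.522) km/h.
Bearing = atan2(25.57, 7.52) = 73.61° clockwise from north.

074°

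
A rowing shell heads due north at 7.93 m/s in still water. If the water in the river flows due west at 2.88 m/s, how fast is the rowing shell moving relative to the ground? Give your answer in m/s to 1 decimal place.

Taking east as x and north as y: velocity relative to the water = (0.000, 7.930) m/s; the water relative to ground = (-2.880, 0.000) m/s.
Velocity relative to ground = (0.000, 7.930) + (-2.880, 0.000) = (-2.880, 7.930) m/s.
Speed = |(-2.880, 7.930)| = 8.437 m/s.

8.4 m/s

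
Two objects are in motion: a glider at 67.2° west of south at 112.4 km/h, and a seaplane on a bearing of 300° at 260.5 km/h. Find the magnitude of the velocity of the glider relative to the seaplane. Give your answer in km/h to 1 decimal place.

Taking east as x and north as y: glider velocity = (-103.617, -43.557) km/h; seaplane velocity = (-225.600, 130.250) km/h.
Velocity of glider relative to seaplane = (-103.617, -43.557) − (-225.600, 130.250) = (121.982, -173.807) km/h.
Magnitude = |(121.982, -173.807)| = 212.340 km/h.

212.3 km/h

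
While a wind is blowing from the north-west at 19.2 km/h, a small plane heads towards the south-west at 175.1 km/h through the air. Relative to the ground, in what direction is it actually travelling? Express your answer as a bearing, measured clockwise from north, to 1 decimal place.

Taking east as x and north as y: velocity relative to the air = (-123.814, -123.814) km/h; the air relative to ground = (13.576, -13.576) km/h.
Velocity relative to ground = (-123.814, -123.814) + (13.576, -13.576) = (-110.238, -137.391) km/h.
Bearing = atan2(-110.24, -137.39) = 218.74° clockwise from north.

218.7°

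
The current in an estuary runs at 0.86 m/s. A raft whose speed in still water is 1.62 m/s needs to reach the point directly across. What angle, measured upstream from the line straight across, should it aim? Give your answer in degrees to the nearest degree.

32°

To cancel the current, the upstream component of the raft's velocity must equal the flow: 1.62 sin θ = 0.86.
sin θ = 0.86 / 1.62 = 0.5309.
θ = arcsin(0.5309) = 32.064°.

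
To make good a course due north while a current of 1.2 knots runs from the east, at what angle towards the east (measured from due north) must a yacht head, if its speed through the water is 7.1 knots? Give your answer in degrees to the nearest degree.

The current pushes perpendicular to the desired track; the heading must have a component into the current equal to 1.2 knots: 7.1 sin θ = 1.2.
sin θ = 0.1690, so θ = 9.731°.

10°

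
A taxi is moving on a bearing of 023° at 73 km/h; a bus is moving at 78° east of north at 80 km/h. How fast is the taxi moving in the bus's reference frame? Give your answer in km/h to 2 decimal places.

70.92 km/h

Taking east as x and north as y: taxi velocity = (28.523, 67.197) km/h; bus velocity = (78.252, 16.633) km/h.
Velocity of taxi relative to bus = (28.523, 67.197) − (78.252, 16.633) = (-49.728, 50.564) km/h.
Magnitude = |(-49.728, 50.564)| = 70.920 km/h.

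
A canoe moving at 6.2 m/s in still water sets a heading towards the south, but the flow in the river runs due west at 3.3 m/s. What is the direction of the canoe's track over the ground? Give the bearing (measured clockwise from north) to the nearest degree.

208°

Taking east as x and north as y: velocity relative to the water = (0.000, -6.200) m/s; the water relative to ground = (-3.300, 0.000) m/s.
Velocity relative to ground = (0.000, -6.200) + (-3.300, 0.000) = (-3.300, -6.200) m/s.
Bearing = atan2(-3.30, -6.20) = 208.02° clockwise from north.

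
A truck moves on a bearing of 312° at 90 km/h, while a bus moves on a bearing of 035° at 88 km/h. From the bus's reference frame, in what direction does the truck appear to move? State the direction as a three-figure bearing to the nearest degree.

Taking east as x and north as y: truck velocity = (-66.883, 60.222) km/h; bus velocity = (50.475, 72.085) km/h.
Velocity of truck relative to bus = (-66.883, 60.222) − (50.475, 72.085) = (-117.358, -11.864) km/h.
Bearing = atan2(-117.36, -11.86) = 264.23° clockwise from north.

264°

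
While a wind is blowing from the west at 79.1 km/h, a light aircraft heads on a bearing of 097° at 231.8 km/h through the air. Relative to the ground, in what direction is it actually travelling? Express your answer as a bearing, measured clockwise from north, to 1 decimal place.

095.2°

Taking east as x and north as y: velocity relative to the air = (230.072, -28.249) km/h; the air relative to ground = (79.100, 0.000) km/h.
Velocity relative to ground = (230.072, -28.249) + (79.100, 0.000) = (309.172, -28.249) km/h.
Bearing = atan2(309.17, -28.25) = 95.22° clockwise from north.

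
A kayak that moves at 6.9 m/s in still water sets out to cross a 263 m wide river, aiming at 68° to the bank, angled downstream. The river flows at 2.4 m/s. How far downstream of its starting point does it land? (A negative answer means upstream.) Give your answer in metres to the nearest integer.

Perpendicular speed = 6.398 m/s; crossing time = 263 / 6.398 = 41.109 s.
Net downstream speed = 4.985 m/s.
Drift = 4.985 × 41.109 = 204.921 m (downstream).

205 m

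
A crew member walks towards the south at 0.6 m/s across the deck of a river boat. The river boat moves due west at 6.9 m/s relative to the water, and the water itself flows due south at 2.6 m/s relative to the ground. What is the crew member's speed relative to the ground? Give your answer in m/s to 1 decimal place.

In east/north components (m/s): crew member relative to river boat = (0.000, -0.600); river boat relative to water = (-6.900, 0.000); water relative to ground = (0.000, -2.600).
Sum = (-6.900, -3.200) m/s.
Speed = |(-6.900, -3.200)| = 7.606 m/s.

7.6 m/s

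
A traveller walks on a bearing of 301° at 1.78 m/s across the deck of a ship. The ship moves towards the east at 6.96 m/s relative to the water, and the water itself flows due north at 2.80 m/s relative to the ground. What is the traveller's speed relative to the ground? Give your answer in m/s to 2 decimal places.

In east/north components (m/s): traveller relative to ship = (-1.526, 0.917); ship relative to water = (6.960, 0.000); water relative to ground = (0.000, 2.800).
Sum = (5.434, 3.717) m/s.
Speed = |(5.434, 3.717)| = 6.584 m/s.

6.58 m/s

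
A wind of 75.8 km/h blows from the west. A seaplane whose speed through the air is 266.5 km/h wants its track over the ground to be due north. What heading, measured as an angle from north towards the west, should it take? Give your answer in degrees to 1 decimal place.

16.5°

The wind pushes perpendicular to the desired track; the heading must have a component into the wind equal to 75.8 km/h: 266.5 sin θ = 75.8.
sin θ = 0.2844, so θ = 16.525°.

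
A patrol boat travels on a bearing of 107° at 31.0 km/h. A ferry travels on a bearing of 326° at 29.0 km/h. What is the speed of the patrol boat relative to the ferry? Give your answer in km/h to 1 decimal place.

Taking east as x and north as y: patrol boat velocity = (29.645, -9.064) km/h; ferry velocity = (-16.217, 24.042) km/h.
Velocity of patrol boat relative to ferry = (29.645, -9.064) − (-16.217, 24.042) = (45.862, -33.106) km/h.
Magnitude = |(45.862, -33.106)| = 56.562 km/h.

56.6 km/h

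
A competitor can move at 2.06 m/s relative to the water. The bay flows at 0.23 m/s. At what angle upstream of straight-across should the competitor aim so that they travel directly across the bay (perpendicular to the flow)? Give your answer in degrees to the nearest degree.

6°

To cancel the current, the upstream component of the competitor's velocity must equal the flow: 2.06 sin θ = 0.23.
sin θ = 0.23 / 2.06 = 0.1117.
θ = arcsin(0.1117) = 6.410°.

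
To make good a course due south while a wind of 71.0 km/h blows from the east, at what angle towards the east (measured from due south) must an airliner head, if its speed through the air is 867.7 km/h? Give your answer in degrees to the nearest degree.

The wind pushes perpendicular to the desired track; the heading must have a component into the wind equal to 71.0 km/h: 867.7 sin θ = 71.0.
sin θ = 0.0818, so θ = 4.694°.

5°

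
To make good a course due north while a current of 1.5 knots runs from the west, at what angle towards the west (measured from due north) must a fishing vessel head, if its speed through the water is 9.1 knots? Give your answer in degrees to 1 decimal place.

The current pushes perpendicular to the desired track; the heading must have a component into the current equal to 1.5 knots: 9.1 sin θ = 1.5.
sin θ = 0.1648, so θ = 9.488°.

9.5°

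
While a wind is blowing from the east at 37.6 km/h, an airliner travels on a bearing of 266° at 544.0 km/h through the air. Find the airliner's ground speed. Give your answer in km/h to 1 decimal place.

Taking east as x and north as y: velocity relative to the air = (-542.675, -37.948) km/h; the air relative to ground = (-37.600, 0.000) km/h.
Velocity relative to ground = (-542.675, -37.948) + (-37.600, 0.000) = (-580.275, -37.948) km/h.
Speed = |(-580.275, -37.948)| = 581.514 km/h.

581.5 km/h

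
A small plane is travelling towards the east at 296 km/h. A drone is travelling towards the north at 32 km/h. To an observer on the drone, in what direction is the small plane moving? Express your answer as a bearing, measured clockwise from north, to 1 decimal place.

Taking east as x and north as y: small plane velocity = (296.000, 0.000) km/h; drone velocity = (0.000, 32.000) km/h.
Velocity of small plane relative to drone = (296.000, 0.000) − (0.000, 32.000) = (296.000, -32.000) km/h.
Bearing = atan2(296.00, -32.00) = 96.17° clockwise from north.

096.2°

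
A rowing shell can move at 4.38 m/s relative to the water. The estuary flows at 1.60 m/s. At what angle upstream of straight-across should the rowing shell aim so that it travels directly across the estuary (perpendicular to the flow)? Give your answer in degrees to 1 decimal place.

21.4°

To cancel the current, the upstream component of the rowing shell's velocity must equal the flow: 4.38 sin θ = 1.60.
sin θ = 1.60 / 4.38 = 0.3653.
θ = arcsin(0.3653) = 21.426°.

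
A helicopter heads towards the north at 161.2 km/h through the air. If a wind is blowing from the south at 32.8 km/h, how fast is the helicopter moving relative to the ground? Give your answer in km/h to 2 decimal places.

194.00 km/h

Taking east as x and north as y: velocity relative to the air = (0.000, 161.200) km/h; the air relative to ground = (0.000, 32.800) km/h.
Velocity relative to ground = (0.000, 161.200) + (0.000, 32.800) = (0.000, 194.000) km/h.
Speed = |(0.000, 194.000)| = 194.000 km/h.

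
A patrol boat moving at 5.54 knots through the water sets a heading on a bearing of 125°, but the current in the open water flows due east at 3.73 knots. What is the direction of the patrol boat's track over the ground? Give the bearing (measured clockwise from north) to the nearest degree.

Taking east as x and north as y: velocity relative to the water = (4.538, -3.178) knots; the water relative to ground = (3.730, 0.000) knots.
Velocity relative to ground = (4.538, -3.178) + (3.730, 0.000) = (8.268, -3.178) knots.
Bearing = atan2(8.27, -3.18) = 111.02° clockwise from north.

111°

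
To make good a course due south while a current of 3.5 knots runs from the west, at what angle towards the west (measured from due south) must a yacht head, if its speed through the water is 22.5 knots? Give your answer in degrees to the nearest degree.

The current pushes perpendicular to the desired track; the heading must have a component into the current equal to 3.5 knots: 22.5 sin θ = 3.5.
sin θ = 0.1556, so θ = 8.949°.

9°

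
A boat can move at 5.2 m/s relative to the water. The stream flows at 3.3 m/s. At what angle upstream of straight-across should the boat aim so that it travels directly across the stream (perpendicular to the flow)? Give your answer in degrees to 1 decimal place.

To cancel the current, the upstream component of the boat's velocity must equal the flow: 5.2 sin θ = 3.3.
sin θ = 3.3 / 5.2 = 0.6346.
θ = arcsin(0.6346) = 39.391°.

39.4°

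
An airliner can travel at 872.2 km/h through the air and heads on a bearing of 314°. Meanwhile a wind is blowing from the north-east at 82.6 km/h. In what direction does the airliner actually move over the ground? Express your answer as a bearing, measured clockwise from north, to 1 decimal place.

Taking east as x and north as y: velocity relative to the air = (-627.408, 605.881) km/h; the air relative to ground = (-58.407, -58.407) km/h.
Velocity relative to ground = (-627.408, 605.881) + (-58.407, -58.407) = (-685.815, 547.474) km/h.
Bearing = atan2(-685.82, 547.47) = 308.60° clockwise from north.

308.6°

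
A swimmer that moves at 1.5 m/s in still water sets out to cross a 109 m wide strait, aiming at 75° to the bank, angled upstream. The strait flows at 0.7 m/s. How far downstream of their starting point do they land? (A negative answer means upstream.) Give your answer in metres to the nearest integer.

Perpendicular speed = 1.449 m/s; crossing time = 109 / 1.449 = 75.230 s.
Net downstream speed = 0.312 m/s.
Drift = 0.312 × 75.230 = 23.455 m (downstream).

23 m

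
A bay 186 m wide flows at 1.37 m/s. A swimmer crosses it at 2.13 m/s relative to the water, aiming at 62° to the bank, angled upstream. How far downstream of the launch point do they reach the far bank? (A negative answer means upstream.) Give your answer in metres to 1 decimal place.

Perpendicular speed = 1.881 m/s; crossing time = 186 / 1.881 = 98.900 s.
Net downstream speed = 0.370 m/s.
Drift = 0.370 × 98.900 = 36.596 m (downstream).

36.6 m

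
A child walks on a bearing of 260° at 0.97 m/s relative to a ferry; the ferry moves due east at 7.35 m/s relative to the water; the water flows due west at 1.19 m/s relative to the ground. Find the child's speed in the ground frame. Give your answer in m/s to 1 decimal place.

In east/north components (m/s): child relative to ferry = (-0.955, -0.168); ferry relative to water = (7.350, 0.000); water relative to ground = (-1.190, 0.000).
Sum = (5.205, -0.168) m/s.
Speed = |(5.205, -0.168)| = 5.207 m/s.

5.2 m/s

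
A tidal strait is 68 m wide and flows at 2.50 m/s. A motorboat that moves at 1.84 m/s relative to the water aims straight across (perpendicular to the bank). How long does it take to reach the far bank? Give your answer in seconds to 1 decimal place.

37.0 s

The component of the motorboat's velocity perpendicular to the bank is 1.84 m/s.
The flow acts along the bank and has no component across it.
Time = 68 / 1.840 = 36.957 s.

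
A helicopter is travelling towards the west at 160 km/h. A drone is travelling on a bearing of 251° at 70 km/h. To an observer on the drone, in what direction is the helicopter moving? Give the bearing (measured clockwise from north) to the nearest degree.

284°

Taking east as x and north as y: helicopter velocity = (-160.000, 0.000) km/h; drone velocity = (-66.186, -22.790) km/h.
Velocity of helicopter relative to drone = (-160.000, 0.000) − (-66.186, -22.790) = (-93.814, 22.790) km/h.
Bearing = atan2(-93.81, 22.79) = 283.65° clockwise from north.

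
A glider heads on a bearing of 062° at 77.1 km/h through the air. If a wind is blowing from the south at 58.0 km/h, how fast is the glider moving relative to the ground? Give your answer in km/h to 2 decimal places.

116.22 km/h

Taking east as x and north as y: velocity relative to the air = (68.075, 36.196) km/h; the air relative to ground = (0.000, 58.000) km/h.
Velocity relative to ground = (68.075, 36.196) + (0.000, 58.000) = (68.075, 94.196) km/h.
Speed = |(68.075, 94.196)| = 116.220 km/h.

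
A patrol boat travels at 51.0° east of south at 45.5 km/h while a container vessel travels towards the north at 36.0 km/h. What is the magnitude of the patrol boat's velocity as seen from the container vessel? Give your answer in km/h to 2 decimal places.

Taking east as x and north as y: patrol boat velocity = (35.360, -28.634) km/h; container vessel velocity = (0.000, 36.000) km/h.
Velocity of patrol boat relative to container vessel = (35.360, -28.634) − (0.000, 36.000) = (35.360, -64.634) km/h.
Magnitude = |(35.360, -64.634)| = 73.674 km/h.

73.67 km/h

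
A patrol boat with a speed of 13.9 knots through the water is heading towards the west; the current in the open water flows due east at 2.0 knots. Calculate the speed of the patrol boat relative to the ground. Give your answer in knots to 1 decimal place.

Taking east as x and north as y: velocity relative to the water = (-13.900, 0.000) knots; the water relative to ground = (2.000, 0.000) knots.
Velocity relative to ground = (-13.900, 0.000) + (2.000, 0.000) = (-11.900, 0.000) knots.
Speed = |(-11.900, 0.000)| = 11.900 knots.

11.9 knots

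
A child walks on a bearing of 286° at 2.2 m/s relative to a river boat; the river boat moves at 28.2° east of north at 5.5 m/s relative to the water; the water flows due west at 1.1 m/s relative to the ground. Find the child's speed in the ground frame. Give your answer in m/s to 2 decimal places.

In east/north components (m/s): child relative to river boat = (-2.115, 0.606); river boat relative to water = (2.599, 4.847); water relative to ground = (-1.100, 0.000).
Sum = (-0.616, 5.454) m/s.
Speed = |(-0.616, 5.454)| = 5.488 m/s.

5.49 m/s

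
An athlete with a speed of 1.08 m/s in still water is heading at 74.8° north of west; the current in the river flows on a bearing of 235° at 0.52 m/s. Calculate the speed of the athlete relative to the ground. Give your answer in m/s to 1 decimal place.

Taking east as x and north as y: velocity relative to the water = (-0.283, 1.042) m/s; the water relative to ground = (-0.426, -0.298) m/s.
Velocity relative to ground = (-0.283, 1.042) + (-0.426, -0.298) = (-0.709, 0.744) m/s.
Speed = |(-0.709, 0.744)| = 1.028 m/s.

1.0 m/s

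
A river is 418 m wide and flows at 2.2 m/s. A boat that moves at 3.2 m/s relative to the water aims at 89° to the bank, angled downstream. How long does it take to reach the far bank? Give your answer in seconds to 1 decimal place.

130.6 s

The component of the boat's velocity perpendicular to the bank is 3.2 × sin 89° = 3.200 m/s.
The current is parallel to the bank, so it does not affect the crossing time.
Time = 418 / 3.200 = 130.645 s.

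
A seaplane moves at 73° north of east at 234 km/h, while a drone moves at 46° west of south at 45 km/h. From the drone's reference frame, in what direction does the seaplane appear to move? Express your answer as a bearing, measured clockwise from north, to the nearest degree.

022°

Taking east as x and north as y: seaplane velocity = (68.415, 223.775) km/h; drone velocity = (-32.370, -31.260) km/h.
Velocity of seaplane relative to drone = (68.415, 223.775) − (-32.370, -31.260) = (100.785, 255.035) km/h.
Bearing = atan2(100.79, 255.03) = 21.56° clockwise from north.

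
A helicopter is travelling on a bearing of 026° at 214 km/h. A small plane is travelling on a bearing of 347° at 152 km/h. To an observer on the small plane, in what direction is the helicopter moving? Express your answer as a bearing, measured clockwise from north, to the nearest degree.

071°

Taking east as x and north as y: helicopter velocity = (93.811, 192.342) km/h; small plane velocity = (-34.193, 148.104) km/h.
Velocity of helicopter relative to small plane = (93.811, 192.342) − (-34.193, 148.104) = (128.004, 44.238) km/h.
Bearing = atan2(128.00, 44.24) = 70.94° clockwise from north.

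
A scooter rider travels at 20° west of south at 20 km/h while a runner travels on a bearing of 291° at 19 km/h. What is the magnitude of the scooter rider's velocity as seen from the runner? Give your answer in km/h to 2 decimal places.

Taking east as x and north as y: scooter rider velocity = (-6.840, -18.794) km/h; runner velocity = (-17.738, 6.809) km/h.
Velocity of scooter rider relative to runner = (-6.840, -18.794) − (-17.738, 6.809) = (10.898, -25.603) km/h.
Magnitude = |(10.898, -25.603)| = 27.826 km/h.

27.83 km/h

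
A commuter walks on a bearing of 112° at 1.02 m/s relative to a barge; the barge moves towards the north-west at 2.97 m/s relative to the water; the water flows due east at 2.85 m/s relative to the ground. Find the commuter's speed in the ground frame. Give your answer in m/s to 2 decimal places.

2.41 m/s

In east/north components (m/s): commuter relative to barge = (0.946, -0.382); barge relative to water = (-2.100, 2.100); water relative to ground = (2.850, 0.000).
Sum = (1.696, 1.718) m/s.
Speed = |(1.696, 1.718)| = 2.414 m/s.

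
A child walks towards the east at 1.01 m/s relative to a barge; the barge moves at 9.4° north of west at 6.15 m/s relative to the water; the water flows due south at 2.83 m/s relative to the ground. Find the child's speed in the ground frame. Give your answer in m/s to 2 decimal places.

5.38 m/s

In east/north components (m/s): child relative to barge = (1.010, 0.000); barge relative to water = (-6.067, 1.004); water relative to ground = (0.000, -2.830).
Sum = (-5.057, -1.826) m/s.
Speed = |(-5.057, -1.826)| = 5.377 m/s.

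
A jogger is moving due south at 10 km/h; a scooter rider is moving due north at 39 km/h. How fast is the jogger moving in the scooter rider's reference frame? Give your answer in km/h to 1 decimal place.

Taking east as x and north as y: jogger velocity = (0.000, -10.000) km/h; scooter rider velocity = (0.000, 39.000) km/h.
Velocity of jogger relative to scooter rider = (0.000, -10.000) − (0.000, 39.000) = (0.000, -49.000) km/h.
Magnitude = |(0.000, -49.000)| = 49.000 km/h.

49.0 km/h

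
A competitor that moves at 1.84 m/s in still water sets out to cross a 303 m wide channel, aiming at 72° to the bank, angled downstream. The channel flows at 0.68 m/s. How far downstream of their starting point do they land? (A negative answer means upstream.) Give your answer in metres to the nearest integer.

Perpendicular speed = 1.750 m/s; crossing time = 303 / 1.750 = 173.148 s.
Net downstream speed = 1.249 m/s.
Drift = 1.249 × 173.148 = 216.192 m (downstream).

216 m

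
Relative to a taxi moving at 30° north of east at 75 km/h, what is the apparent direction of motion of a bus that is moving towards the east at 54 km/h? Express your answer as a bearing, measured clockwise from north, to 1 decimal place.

Taking east as x and north as y: bus velocity = (54.000, 0.000) km/h; taxi velocity = (64.952, 37.500) km/h.
Velocity of bus relative to taxi = (54.000, 0.000) − (64.952, 37.500) = (-10.952, -37.500) km/h.
Bearing = atan2(-10.95, -37.50) = 196.28° clockwise from north.

196.3°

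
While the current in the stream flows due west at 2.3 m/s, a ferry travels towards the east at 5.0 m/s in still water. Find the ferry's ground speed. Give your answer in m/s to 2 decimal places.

Taking east as x and north as y: velocity relative to the water = (5.000, 0.000) m/s; the water relative to ground = (-2.300, 0.000) m/s.
Velocity relative to ground = (5.000, 0.000) + (-2.300, 0.000) = (2.700, 0.000) m/s.
Speed = |(2.700, 0.000)| = 2.700 m/s.

2.70 m/s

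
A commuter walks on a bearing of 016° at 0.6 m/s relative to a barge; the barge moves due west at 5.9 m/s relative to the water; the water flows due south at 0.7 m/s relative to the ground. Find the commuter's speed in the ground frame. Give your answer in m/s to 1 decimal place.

In east/north components (m/s): commuter relative to barge = (0.165, 0.577); barge relative to water = (-5.900, 0.000); water relative to ground = (0.000, -0.700).
Sum = (-5.735, -0.123) m/s.
Speed = |(-5.735, -0.123)| = 5.736 m/s.

5.7 m/s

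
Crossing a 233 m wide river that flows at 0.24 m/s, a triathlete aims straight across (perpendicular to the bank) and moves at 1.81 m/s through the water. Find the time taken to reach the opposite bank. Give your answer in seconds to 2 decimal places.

128.73 s

The component of the triathlete's velocity perpendicular to the bank is 1.81 m/s.
The flow acts along the bank and has no component across it.
Time = 233 / 1.810 = 128.729 s.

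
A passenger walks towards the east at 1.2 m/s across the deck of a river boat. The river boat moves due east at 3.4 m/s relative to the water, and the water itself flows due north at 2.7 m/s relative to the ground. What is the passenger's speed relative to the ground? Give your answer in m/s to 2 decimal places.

In east/north components (m/s): passenger relative to river boat = (1.200, 0.000); river boat relative to water = (3.400, 0.000); water relative to ground = (0.000, 2.700).
Sum = (4.600, 2.700) m/s.
Speed = |(4.600, 2.700)| = 5.334 m/s.

5.33 m/s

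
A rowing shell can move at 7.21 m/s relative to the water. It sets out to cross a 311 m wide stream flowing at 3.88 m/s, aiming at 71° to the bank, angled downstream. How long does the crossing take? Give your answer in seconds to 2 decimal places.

45.62 s

The component of the rowing shell's velocity perpendicular to the bank is 7.21 × sin 71° = 6.817 m/s.
The flow acts along the bank and has no component across it.
Time = 311 / 6.817 = 45.620 s.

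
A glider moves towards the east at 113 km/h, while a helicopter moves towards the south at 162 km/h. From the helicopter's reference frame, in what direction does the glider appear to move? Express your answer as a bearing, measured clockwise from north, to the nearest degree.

035°

Taking east as x and north as y: glider velocity = (113.000, 0.000) km/h; helicopter velocity = (0.000, -162.000) km/h.
Velocity of glider relative to helicopter = (113.000, 0.000) − (0.000, -162.000) = (113.000, 162.000) km/h.
Bearing = atan2(113.00, 162.00) = 34.90° clockwise from north.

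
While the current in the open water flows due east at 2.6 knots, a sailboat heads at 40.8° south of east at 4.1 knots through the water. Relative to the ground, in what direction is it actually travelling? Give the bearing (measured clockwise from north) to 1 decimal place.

115.2°

Taking east as x and north as y: velocity relative to the water = (3.104, -2.679) knots; the water relative to ground = (2.600, 0.000) knots.
Velocity relative to ground = (3.104, -2.679) + (2.600, 0.000) = (5.704, -2.679) knots.
Bearing = atan2(5.70, -2.68) = 115.16° clockwise from north.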